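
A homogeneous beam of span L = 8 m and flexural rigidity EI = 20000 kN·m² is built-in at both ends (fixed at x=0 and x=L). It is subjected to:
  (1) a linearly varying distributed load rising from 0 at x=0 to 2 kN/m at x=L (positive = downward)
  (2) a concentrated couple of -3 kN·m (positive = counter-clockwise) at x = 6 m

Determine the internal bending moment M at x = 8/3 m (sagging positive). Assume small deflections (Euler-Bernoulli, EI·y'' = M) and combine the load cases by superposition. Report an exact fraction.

Load 1 — triangular load w₀=2 kN/m (0→w₀ over full span):
  M_1 = 3w₀Lx/20 - w₀L²/30 - w₀x³/(6L) = 3·2·8·(8/3)/20 - 2·8²/30 - 2·(8/3)³/(6·8) = 544/405 kN·m
Load 2 — applied couple M₀=-3 kN·m at a=6 m (b=L-a=2):
  M_2 = R_Ax - M_A  [x≤a] with R_A=-27/64, M_A=-15/16 = (-27/64)·(8/3) - (-15/16) = -3/16 kN·m
Superposition: M = Σ M_i = 7489/6480 kN·m ≈ 1.155710 kN·m

M(8/3) = 7489/6480 kN·m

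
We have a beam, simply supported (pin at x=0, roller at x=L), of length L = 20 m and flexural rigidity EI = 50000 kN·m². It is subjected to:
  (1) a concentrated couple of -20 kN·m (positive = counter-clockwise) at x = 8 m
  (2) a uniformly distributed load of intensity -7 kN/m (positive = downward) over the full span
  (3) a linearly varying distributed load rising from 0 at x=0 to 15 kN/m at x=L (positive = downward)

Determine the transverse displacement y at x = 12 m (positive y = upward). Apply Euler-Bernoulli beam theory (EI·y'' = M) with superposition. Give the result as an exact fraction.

y(12) = -456/15625 m

Load 1 — applied couple M₀=-20 kN·m at a=8 m (b=L-a=12):
  y_1 = (M₀x³/(6L)-M₀(x-a)²/2+C₁x)/EI  [x>a] with C₁=M₀(3b²-L²)/(6L)=-16/3 = ((-20)·12³/(6·20)-(-20)·(12-8)²/2+(-16/3)·12)/50000 = -12/3125 m
Load 2 — uniform load w=-7 kN/m over full span:
  y_2 = -wx(L³-2Lx²+x³)/(24EI) = -(-7)·12·(20³-2·20·12²+12³)/(24·50000) = 868/3125 m
Load 3 — triangular load w₀=15 kN/m (0→w₀ over full span):
  y_3 = -w₀x(7L⁴-10L²x²+3x⁴)/(360LEI) = -15·12·(7·20⁴-10·20²·12²+3·12⁴)/(360·20·50000) = -4736/15625 m
Superposition: y = Σ y_i = -456/15625 m ≈ -0.029184 m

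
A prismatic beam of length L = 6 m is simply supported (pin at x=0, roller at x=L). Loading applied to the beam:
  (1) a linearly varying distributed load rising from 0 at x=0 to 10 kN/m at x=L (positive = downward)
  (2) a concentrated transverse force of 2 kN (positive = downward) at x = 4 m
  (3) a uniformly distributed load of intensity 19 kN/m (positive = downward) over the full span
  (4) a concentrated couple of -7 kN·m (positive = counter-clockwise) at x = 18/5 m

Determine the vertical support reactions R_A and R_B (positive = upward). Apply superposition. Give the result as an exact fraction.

Load 1 — triangular load w₀=10 kN/m (0→w₀ over full span):
  R_A = w₀L/6 = 10·6/6 = 10 kN
  R_B = w₀L/3 = 10·6/3 = 20 kN
Load 2 — point force P=2 kN at a=4 m (b=L-a=2):
  R_A = Pb/L = 2·2/6 = 2/3 kN
  R_B = Pa/L = 2·4/6 = 4/3 kN
Load 3 — uniform load w=19 kN/m over full span:
  R_A = wL/2 = 19·6/2 = 57 kN
  R_B = wL/2 = 19·6/2 = 57 kN
Load 4 — applied couple M₀=-7 kN·m at a=18/5 m (b=L-a=12/5):
  R_A = M₀/L = (-7)/6 = -7/6 kN
  R_B = -M₀/L = -(-7)/6 = 7/6 kN
Superposition: R_A = 133/2 kN, R_B = 159/2 kN

R_A = 133/2 kN, R_B = 159/2 kN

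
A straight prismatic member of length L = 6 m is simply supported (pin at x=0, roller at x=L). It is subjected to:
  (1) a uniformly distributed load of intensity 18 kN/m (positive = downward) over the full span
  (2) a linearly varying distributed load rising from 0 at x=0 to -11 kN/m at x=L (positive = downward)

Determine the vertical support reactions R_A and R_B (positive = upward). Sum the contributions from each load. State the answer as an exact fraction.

Load 1 — uniform load w=18 kN/m over full span:
  R_A = wL/2 = 18·6/2 = 54 kN
  R_B = wL/2 = 18·6/2 = 54 kN
Load 2 — triangular load w₀=-11 kN/m (0→w₀ over full span):
  R_A = w₀L/6 = (-11)·6/6 = -11 kN
  R_B = w₀L/3 = (-11)·6/3 = -22 kN
Superposition: R_A = 43 kN, R_B = 32 kN

R_A = 43 kN, R_B = 32 kN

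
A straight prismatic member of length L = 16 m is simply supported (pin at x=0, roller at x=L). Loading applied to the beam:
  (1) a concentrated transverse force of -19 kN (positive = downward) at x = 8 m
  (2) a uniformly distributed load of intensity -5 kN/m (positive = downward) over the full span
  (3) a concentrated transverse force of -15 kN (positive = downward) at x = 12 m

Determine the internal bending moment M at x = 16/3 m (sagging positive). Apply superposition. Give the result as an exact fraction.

Load 1 — point force P=-19 kN at a=8 m (b=L-a=8):
  M_1 = Pbx/L  [x≤a] = (-19)·8·(16/3)/16 = -152/3 kN·m
Load 2 — uniform load w=-5 kN/m over full span:
  M_2 = wx(L-x)/2 = (-5)·(16/3)·(16-(16/3))/2 = -1280/9 kN·m
Load 3 — point force P=-15 kN at a=12 m (b=L-a=4):
  M_3 = Pbx/L  [x≤a] = (-15)·4·(16/3)/16 = -20 kN·m
Superposition: M = Σ M_i = -1916/9 kN·m ≈ -212.888889 kN·m

M(16/3) = -1916/9 kN·m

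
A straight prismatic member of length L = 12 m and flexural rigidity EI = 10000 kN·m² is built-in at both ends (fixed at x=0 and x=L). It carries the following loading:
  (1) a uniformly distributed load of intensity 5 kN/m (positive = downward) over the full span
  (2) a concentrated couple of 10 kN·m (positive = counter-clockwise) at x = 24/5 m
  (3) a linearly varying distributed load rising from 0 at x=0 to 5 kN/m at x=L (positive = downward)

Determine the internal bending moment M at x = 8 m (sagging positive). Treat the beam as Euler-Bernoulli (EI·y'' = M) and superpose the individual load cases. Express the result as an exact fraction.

M(8) = 1388/45 kN·m

Load 1 — uniform load w=5 kN/m over full span:
  M_1 = wLx/2 - wL²/12 - wx²/2 = 5·12·8/2 - 5·12²/12 - 5·8²/2 = 20 kN·m
Load 2 — applied couple M₀=10 kN·m at a=24/5 m (b=L-a=36/5):
  M_2 = R_Ax - M_A - M₀  [x>a] with R_A=6/5, M_A=6/5 = (6/5)·8 - (6/5) - 10 = -8/5 kN·m
Load 3 — triangular load w₀=5 kN/m (0→w₀ over full span):
  M_3 = 3w₀Lx/20 - w₀L²/30 - w₀x³/(6L) = 3·5·12·8/20 - 5·12²/30 - 5·8³/(6·12) = 112/9 kN·m
Superposition: M = Σ M_i = 1388/45 kN·m ≈ 30.844444 kN·m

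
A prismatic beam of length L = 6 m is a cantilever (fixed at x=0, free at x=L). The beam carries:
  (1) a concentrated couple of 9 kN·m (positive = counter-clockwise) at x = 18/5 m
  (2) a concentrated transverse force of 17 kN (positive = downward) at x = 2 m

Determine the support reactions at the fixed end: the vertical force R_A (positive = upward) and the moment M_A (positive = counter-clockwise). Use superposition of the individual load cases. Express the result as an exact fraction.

R_A = 17 kN, M_A = 25 kN·m

Load 1 — applied couple M₀=9 kN·m at a=18/5 m (b=L-a=12/5):
  R_A = 0 kN
  M_A = -M₀ = -9 kN·m
Load 2 — point force P=17 kN at a=2 m (b=L-a=4):
  R_A = P = 17 kN
  M_A = Pa = 17·2 = 34 kN·m
Superposition: R_A = 17 kN, M_A = 25 kN·m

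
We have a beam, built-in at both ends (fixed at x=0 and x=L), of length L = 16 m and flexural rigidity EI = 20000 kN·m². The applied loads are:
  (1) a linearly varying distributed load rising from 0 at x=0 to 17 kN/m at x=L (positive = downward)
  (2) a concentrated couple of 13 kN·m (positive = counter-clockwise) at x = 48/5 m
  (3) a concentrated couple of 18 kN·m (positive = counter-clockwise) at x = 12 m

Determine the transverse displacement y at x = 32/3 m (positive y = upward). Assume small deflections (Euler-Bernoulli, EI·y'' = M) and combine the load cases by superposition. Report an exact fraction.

Load 1 — triangular load w₀=17 kN/m (0→w₀ over full span):
  y_1 = -w₀x²(L-x)²(x+2L)/(120LEI) = -17·(32/3)²·(16-(32/3))²·((32/3)+2·16)/(120·16·20000) = -139264/2278125 m
Load 2 — applied couple M₀=13 kN·m at a=48/5 m (b=L-a=32/5):
  y_2 = (R_Ax³/6 - M_Ax²/2 - M₀(x-a)²/2)/EI  [x>a] with R_A=117/100, M_A=104/25 = ((117/100)·(32/3)³/6 - (104/25)·(32/3)²/2 - 13·((32/3)-(48/5))²/2)/20000 = -52/140625 m
Load 3 — applied couple M₀=18 kN·m at a=12 m (b=L-a=4):
  y_3 = (R_Ax³/6 - M_Ax²/2)/EI  [x≤a] with R_A=81/64, M_A=45/8 = ((81/64)·(32/3)³/6 - (45/8)·(32/3)²/2)/20000 = -2/625 m
Superposition: y = Σ y_i = -736982/11390625 m ≈ -0.064701 m

y(32/3) = -736982/11390625 m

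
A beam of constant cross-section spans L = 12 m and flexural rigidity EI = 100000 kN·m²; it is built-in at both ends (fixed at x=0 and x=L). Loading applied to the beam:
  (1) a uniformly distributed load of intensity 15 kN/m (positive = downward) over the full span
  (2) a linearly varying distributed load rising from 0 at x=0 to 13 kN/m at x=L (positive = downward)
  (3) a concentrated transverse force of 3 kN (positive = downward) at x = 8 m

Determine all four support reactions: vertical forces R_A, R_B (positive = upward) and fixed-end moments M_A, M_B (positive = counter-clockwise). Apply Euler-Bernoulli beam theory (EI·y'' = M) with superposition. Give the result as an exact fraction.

R_A = 5138/45 kN, M_A = 3676/15 kN·m, R_B = 6607/45 kN, M_B = -4184/15 kN·m

Load 1 — uniform load w=15 kN/m over full span:
  R_A = wL/2 = 15·12/2 = 90 kN
  M_A = wL²/12 = 15·12²/12 = 180 kN·m
  R_B = wL/2 = 15·12/2 = 90 kN
  M_B = -wL²/12 = -15·12²/12 = -180 kN·m
Load 2 — triangular load w₀=13 kN/m (0→w₀ over full span):
  R_A = 3w₀L/20 = 3·13·12/20 = 117/5 kN
  M_A = w₀L²/30 = 13·12²/30 = 312/5 kN·m
  R_B = 7w₀L/20 = 7·13·12/20 = 273/5 kN
  M_B = -w₀L²/20 = -13·12²/20 = -468/5 kN·m
Load 3 — point force P=3 kN at a=8 m (b=L-a=4):
  R_A = Pb²(3a+b)/L³ = 3·4²·(3·8+4)/12³ = 7/9 kN
  M_A = Pab²/L² = 3·8·4²/12² = 8/3 kN·m
  R_B = Pa²(a+3b)/L³ = 3·8²·(8+3·4)/12³ = 20/9 kN
  M_B = -Pa²b/L² = -3·8²·4/12² = -16/3 kN·m
Superposition: R_A = 5138/45 kN, M_A = 3676/15 kN·m, R_B = 6607/45 kN, M_B = -4184/15 kN·m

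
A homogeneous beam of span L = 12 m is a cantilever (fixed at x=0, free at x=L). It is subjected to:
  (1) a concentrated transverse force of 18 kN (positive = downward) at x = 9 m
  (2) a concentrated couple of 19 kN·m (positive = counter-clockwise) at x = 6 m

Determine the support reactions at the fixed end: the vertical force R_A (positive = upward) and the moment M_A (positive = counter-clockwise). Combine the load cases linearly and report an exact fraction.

R_A = 18 kN, M_A = 143 kN·m

Load 1 — point force P=18 kN at a=9 m (b=L-a=3):
  R_A = P = 18 kN
  M_A = Pa = 18·9 = 162 kN·m
Load 2 — applied couple M₀=19 kN·m at a=6 m (b=L-a=6):
  R_A = 0 kN
  M_A = -M₀ = -19 kN·m
Superposition: R_A = 18 kN, M_A = 143 kN·m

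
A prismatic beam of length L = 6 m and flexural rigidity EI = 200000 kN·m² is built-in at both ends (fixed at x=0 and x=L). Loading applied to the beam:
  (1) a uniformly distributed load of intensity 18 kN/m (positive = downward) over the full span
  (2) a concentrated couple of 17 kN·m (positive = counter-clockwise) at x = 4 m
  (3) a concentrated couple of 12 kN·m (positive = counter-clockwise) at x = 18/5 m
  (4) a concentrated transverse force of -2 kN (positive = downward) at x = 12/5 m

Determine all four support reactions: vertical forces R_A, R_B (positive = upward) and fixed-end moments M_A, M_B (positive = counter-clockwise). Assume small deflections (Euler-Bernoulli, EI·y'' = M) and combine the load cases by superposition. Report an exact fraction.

R_A = 66782/1125 kN, M_A = 23167/375 kN·m, R_B = 52468/1125 kN, M_B = -6426/125 kN·m

Load 1 — uniform load w=18 kN/m over full span:
  R_A = wL/2 = 18·6/2 = 54 kN
  M_A = wL²/12 = 18·6²/12 = 54 kN·m
  R_B = wL/2 = 18·6/2 = 54 kN
  M_B = -wL²/12 = -18·6²/12 = -54 kN·m
Load 2 — applied couple M₀=17 kN·m at a=4 m (b=L-a=2):
  R_A = 6M₀ab/L³ = 6·17·4·2/6³ = 34/9 kN
  M_A = M₀b(2a-b)/L² = 17·2·(2·4-2)/6² = 17/3 kN·m
  R_B = -6M₀ab/L³ = -6·17·4·2/6³ = -34/9 kN
  M_B = M₀a(2b-a)/L² = 17·4·(2·2-4)/6² = 0 kN·m
Load 3 — applied couple M₀=12 kN·m at a=18/5 m (b=L-a=12/5):
  R_A = 6M₀ab/L³ = 6·12·(18/5)·(12/5)/6³ = 72/25 kN
  M_A = M₀b(2a-b)/L² = 12·(12/5)·(2·(18/5)-(12/5))/6² = 96/25 kN·m
  R_B = -6M₀ab/L³ = -6·12·(18/5)·(12/5)/6³ = -72/25 kN
  M_B = M₀a(2b-a)/L² = 12·(18/5)·(2·(12/5)-(18/5))/6² = 36/25 kN·m
Load 4 — point force P=-2 kN at a=12/5 m (b=L-a=18/5):
  R_A = Pb²(3a+b)/L³ = (-2)·(18/5)²·(3·(12/5)+(18/5))/6³ = -162/125 kN
  M_A = Pab²/L² = (-2)·(12/5)·(18/5)²/6² = -216/125 kN·m
  R_B = Pa²(a+3b)/L³ = (-2)·(12/5)²·((12/5)+3·(18/5))/6³ = -88/125 kN
  M_B = -Pa²b/L² = -(-2)·(12/5)²·(18/5)/6² = 144/125 kN·m
Superposition: R_A = 66782/1125 kN, M_A = 23167/375 kN·m, R_B = 52468/1125 kN, M_B = -6426/125 kN·m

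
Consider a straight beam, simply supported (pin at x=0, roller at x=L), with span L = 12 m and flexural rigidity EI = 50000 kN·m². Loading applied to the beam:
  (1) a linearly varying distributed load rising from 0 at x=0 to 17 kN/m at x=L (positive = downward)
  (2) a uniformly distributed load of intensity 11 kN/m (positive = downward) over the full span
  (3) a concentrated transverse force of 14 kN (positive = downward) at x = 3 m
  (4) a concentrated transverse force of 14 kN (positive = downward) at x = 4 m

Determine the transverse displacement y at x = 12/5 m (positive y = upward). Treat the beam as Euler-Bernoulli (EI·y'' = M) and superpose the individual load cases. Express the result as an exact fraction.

y(12/5) = -167577989/2343750000 m

Load 1 — triangular load w₀=17 kN/m (0→w₀ over full span):
  y_1 = -w₀x(7L⁴-10L²x²+3x⁴)/(360LEI) = -17·(12/5)·(7·12⁴-10·12²·(12/5)²+3·(12/5)⁴)/(360·12·50000) = -1263168/48828125 m
Load 2 — uniform load w=11 kN/m over full span:
  y_2 = -wx(L³-2Lx²+x³)/(24EI) = -11·(12/5)·(12³-2·12·(12/5)²+(12/5)³)/(24·50000) = -68904/1953125 m
Load 3 — point force P=14 kN at a=3 m (b=L-a=9):
  y_3 = -Pbx(L²-b²-x²)/(6LEI)  [x≤a] = -14·9·(12/5)·(12²-9²-(12/5)²)/(6·12·50000) = -30051/6250000 m
Load 4 — point force P=14 kN at a=4 m (b=L-a=8):
  y_4 = -Pbx(L²-b²-x²)/(6LEI)  [x≤a] = -14·8·(12/5)·(12²-8²-(12/5)²)/(6·12·50000) = -6496/1171875 m
Superposition: y = Σ y_i = -167577989/2343750000 m ≈ -0.071500 m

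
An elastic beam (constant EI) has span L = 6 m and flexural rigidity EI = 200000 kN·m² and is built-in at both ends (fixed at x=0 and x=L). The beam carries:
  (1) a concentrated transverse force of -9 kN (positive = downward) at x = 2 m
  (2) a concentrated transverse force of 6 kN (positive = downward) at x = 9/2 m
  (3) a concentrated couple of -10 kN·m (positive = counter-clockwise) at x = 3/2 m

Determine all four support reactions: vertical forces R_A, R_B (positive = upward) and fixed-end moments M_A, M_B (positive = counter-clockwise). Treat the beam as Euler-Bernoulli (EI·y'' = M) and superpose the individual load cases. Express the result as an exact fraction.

R_A = -365/48 kN, M_A = -71/16 kN·m, R_B = 221/48 kN, M_B = -67/16 kN·m

Load 1 — point force P=-9 kN at a=2 m (b=L-a=4):
  R_A = Pb²(3a+b)/L³ = (-9)·4²·(3·2+4)/6³ = -20/3 kN
  M_A = Pab²/L² = (-9)·2·4²/6² = -8 kN·m
  R_B = Pa²(a+3b)/L³ = (-9)·2²·(2+3·4)/6³ = -7/3 kN
  M_B = -Pa²b/L² = -(-9)·2²·4/6² = 4 kN·m
Load 2 — point force P=6 kN at a=9/2 m (b=L-a=3/2):
  R_A = Pb²(3a+b)/L³ = 6·(3/2)²·(3·(9/2)+(3/2))/6³ = 15/16 kN
  M_A = Pab²/L² = 6·(9/2)·(3/2)²/6² = 27/16 kN·m
  R_B = Pa²(a+3b)/L³ = 6·(9/2)²·((9/2)+3·(3/2))/6³ = 81/16 kN
  M_B = -Pa²b/L² = -6·(9/2)²·(3/2)/6² = -81/16 kN·m
Load 3 — applied couple M₀=-10 kN·m at a=3/2 m (b=L-a=9/2):
  R_A = 6M₀ab/L³ = 6·(-10)·(3/2)·(9/2)/6³ = -15/8 kN
  M_A = M₀b(2a-b)/L² = (-10)·(9/2)·(2·(3/2)-(9/2))/6² = 15/8 kN·m
  R_B = -6M₀ab/L³ = -6·(-10)·(3/2)·(9/2)/6³ = 15/8 kN
  M_B = M₀a(2b-a)/L² = (-10)·(3/2)·(2·(9/2)-(3/2))/6² = -25/8 kN·m
Superposition: R_A = -365/48 kN, M_A = -71/16 kN·m, R_B = 221/48 kN, M_B = -67/16 kN·m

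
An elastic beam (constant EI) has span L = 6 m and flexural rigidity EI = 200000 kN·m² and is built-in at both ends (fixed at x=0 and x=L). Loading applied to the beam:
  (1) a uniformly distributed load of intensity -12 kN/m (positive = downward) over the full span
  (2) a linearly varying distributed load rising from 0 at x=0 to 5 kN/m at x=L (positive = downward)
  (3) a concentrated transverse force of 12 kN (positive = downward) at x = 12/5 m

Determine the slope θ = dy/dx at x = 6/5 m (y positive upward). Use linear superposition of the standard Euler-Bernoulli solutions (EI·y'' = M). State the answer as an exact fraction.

θ(6/5) = 963/19531250 rad

Load 1 — uniform load w=-12 kN/m over full span:
  θ_1 = -wx(L-x)(L-2x)/(12EI) = -(-12)·(6/5)·(6-(6/5))·(6-2·(6/5))/(12·200000) = 81/781250 rad
Load 2 — triangular load w₀=5 kN/m (0→w₀ over full span):
  θ_2 = -w₀(2x(L-x)(L-2x)(x+2L)+x²(L-x)²)/(120LEI) = -5·(2·(6/5)·(6-(6/5))·(6-2·(6/5))·((6/5)+2·6)+(6/5)²·(6-(6/5))²)/(120·6·200000) = -63/3125000 rad
Load 3 — point force P=12 kN at a=12/5 m (b=L-a=18/5):
  θ_3 = -Pb²x(2aL-(3a+b)x)/(2L³EI)  [x≤a] = -12·(18/5)²·(6/5)·(2·(12/5)·6-(3·(12/5)+(18/5))·(6/5))/(2·6³·200000) = -2673/78125000 rad
Superposition: θ = Σ θ_i = 963/19531250 rad ≈ 0.000049 rad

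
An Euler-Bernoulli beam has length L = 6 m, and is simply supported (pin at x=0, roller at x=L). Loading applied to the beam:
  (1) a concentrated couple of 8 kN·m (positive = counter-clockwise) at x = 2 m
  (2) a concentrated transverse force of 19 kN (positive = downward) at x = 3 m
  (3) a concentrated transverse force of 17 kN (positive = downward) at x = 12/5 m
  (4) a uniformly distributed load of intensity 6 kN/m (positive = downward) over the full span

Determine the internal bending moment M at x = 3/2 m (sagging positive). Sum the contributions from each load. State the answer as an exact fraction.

M(3/2) = 259/5 kN·m

Load 1 — applied couple M₀=8 kN·m at a=2 m (b=L-a=4):
  M_1 = M₀x/L  [x≤a] = 8·(3/2)/6 = 2 kN·m
Load 2 — point force P=19 kN at a=3 m (b=L-a=3):
  M_2 = Pbx/L  [x≤a] = 19·3·(3/2)/6 = 57/4 kN·m
Load 3 — point force P=17 kN at a=12/5 m (b=L-a=18/5):
  M_3 = Pbx/L  [x≤a] = 17·(18/5)·(3/2)/6 = 153/10 kN·m
Load 4 — uniform load w=6 kN/m over full span:
  M_4 = wx(L-x)/2 = 6·(3/2)·(6-(3/2))/2 = 81/4 kN·m
Superposition: M = Σ M_i = 259/5 kN·m ≈ 51.800000 kN·m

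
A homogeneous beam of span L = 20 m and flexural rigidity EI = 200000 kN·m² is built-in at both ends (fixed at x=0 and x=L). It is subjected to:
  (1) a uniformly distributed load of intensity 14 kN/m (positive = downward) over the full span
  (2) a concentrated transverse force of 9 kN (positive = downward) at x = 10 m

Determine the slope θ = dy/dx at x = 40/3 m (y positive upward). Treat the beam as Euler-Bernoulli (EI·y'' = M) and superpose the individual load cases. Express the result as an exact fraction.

Load 1 — uniform load w=14 kN/m over full span:
  θ_1 = -wx(L-x)(L-2x)/(12EI) = -14·(40/3)·(20-(40/3))·(20-2·(40/3))/(12·200000) = 7/2025 rad
Load 2 — point force P=9 kN at a=10 m (b=L-a=10):
  θ_2 = Pa²(L-x)(2bL-(3b+a)(L-x))/(2L³EI)  [x>a] = 9·10²·(20-(40/3))·(2·10·20-(3·10+10)·(20-(40/3)))/(2·20³·200000) = 1/4000 rad
Superposition: θ = Σ θ_i = 1201/324000 rad ≈ 0.003707 rad

θ(40/3) = 1201/324000 rad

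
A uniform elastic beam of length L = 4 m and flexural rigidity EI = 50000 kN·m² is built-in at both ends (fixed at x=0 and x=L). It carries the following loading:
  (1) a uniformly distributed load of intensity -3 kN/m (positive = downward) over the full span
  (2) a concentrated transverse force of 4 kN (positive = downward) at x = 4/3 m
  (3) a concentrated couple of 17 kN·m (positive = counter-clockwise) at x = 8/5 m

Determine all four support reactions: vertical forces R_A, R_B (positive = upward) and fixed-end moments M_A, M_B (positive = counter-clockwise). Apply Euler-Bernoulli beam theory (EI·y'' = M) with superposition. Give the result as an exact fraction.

R_A = 2081/675 kN, M_A = 277/675 kN·m, R_B = -7481/675 kN, M_B = 5572/675 kN·m

Load 1 — uniform load w=-3 kN/m over full span:
  R_A = wL/2 = (-3)·4/2 = -6 kN
  M_A = wL²/12 = (-3)·4²/12 = -4 kN·m
  R_B = wL/2 = (-3)·4/2 = -6 kN
  M_B = -wL²/12 = -(-3)·4²/12 = 4 kN·m
Load 2 — point force P=4 kN at a=4/3 m (b=L-a=8/3):
  R_A = Pb²(3a+b)/L³ = 4·(8/3)²·(3·(4/3)+(8/3))/4³ = 80/27 kN
  M_A = Pab²/L² = 4·(4/3)·(8/3)²/4² = 64/27 kN·m
  R_B = Pa²(a+3b)/L³ = 4·(4/3)²·((4/3)+3·(8/3))/4³ = 28/27 kN
  M_B = -Pa²b/L² = -4·(4/3)²·(8/3)/4² = -32/27 kN·m
Load 3 — applied couple M₀=17 kN·m at a=8/5 m (b=L-a=12/5):
  R_A = 6M₀ab/L³ = 6·17·(8/5)·(12/5)/4³ = 153/25 kN
  M_A = M₀b(2a-b)/L² = 17·(12/5)·(2·(8/5)-(12/5))/4² = 51/25 kN·m
  R_B = -6M₀ab/L³ = -6·17·(8/5)·(12/5)/4³ = -153/25 kN
  M_B = M₀a(2b-a)/L² = 17·(8/5)·(2·(12/5)-(8/5))/4² = 136/25 kN·m
Superposition: R_A = 2081/675 kN, M_A = 277/675 kN·m, R_B = -7481/675 kN, M_B = 5572/675 kN·m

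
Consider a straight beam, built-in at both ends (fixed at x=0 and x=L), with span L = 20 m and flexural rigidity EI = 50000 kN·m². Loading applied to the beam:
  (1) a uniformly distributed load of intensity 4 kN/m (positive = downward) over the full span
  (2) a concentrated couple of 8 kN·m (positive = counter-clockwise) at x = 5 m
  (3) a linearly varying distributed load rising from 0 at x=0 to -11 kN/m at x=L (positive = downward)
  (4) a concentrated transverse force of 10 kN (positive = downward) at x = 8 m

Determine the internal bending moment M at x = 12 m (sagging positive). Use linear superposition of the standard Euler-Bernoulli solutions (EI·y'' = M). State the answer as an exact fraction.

M(12) = -3661/150 kN·m

Load 1 — uniform load w=4 kN/m over full span:
  M_1 = wLx/2 - wL²/12 - wx²/2 = 4·20·12/2 - 4·20²/12 - 4·12²/2 = 176/3 kN·m
Load 2 — applied couple M₀=8 kN·m at a=5 m (b=L-a=15):
  M_2 = R_Ax - M_A - M₀  [x>a] with R_A=9/20, M_A=-3/2 = (9/20)·12 - (-3/2) - 8 = -11/10 kN·m
Load 3 — triangular load w₀=-11 kN/m (0→w₀ over full span):
  M_3 = 3w₀Lx/20 - w₀L²/30 - w₀x³/(6L) = 3·(-11)·20·12/20 - (-11)·20²/30 - (-11)·12³/(6·20) = -1364/15 kN·m
Load 4 — point force P=10 kN at a=8 m (b=L-a=12):
  M_4 = Pa²(a+3b)(L-x)/L³ - Pa²b/L²  [x>a] = 10·8²·(8+3·12)·(20-12)/20³ - 10·8²·12/20² = 224/25 kN·m
Superposition: M = Σ M_i = -3661/150 kN·m ≈ -24.406667 kN·m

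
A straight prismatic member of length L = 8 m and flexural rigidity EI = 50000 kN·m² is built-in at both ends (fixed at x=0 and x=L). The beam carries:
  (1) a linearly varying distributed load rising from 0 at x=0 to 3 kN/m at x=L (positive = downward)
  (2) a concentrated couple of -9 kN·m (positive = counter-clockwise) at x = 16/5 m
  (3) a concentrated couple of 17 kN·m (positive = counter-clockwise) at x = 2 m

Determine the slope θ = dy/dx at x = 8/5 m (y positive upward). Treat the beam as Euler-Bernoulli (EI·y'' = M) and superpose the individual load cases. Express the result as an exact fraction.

Load 1 — triangular load w₀=3 kN/m (0→w₀ over full span):
  θ_1 = -w₀(2x(L-x)(L-2x)(x+2L)+x²(L-x)²)/(120LEI) = -3·(2·(8/5)·(8-(8/5))·(8-2·(8/5))·((8/5)+2·8)+(8/5)²·(8-(8/5))²)/(120·8·50000) = -224/1953125 rad
Load 2 — applied couple M₀=-9 kN·m at a=16/5 m (b=L-a=24/5):
  θ_2 = (R_Ax²/2 - M_Ax)/EI  [x≤a] with R_A=-81/50, M_A=-27/25 = ((-81/50)·(8/5)²/2 - (-27/25)·(8/5))/50000 = -27/3906250 rad
Load 3 — applied couple M₀=17 kN·m at a=2 m (b=L-a=6):
  θ_3 = (R_Ax²/2 - M_Ax)/EI  [x≤a] with R_A=153/64, M_A=-51/16 = ((153/64)·(8/5)²/2 - (-51/16)·(8/5))/50000 = 51/312500 rad
Superposition: θ = Σ θ_i = 13/312500 rad ≈ 0.000042 rad

θ(8/5) = 13/312500 rad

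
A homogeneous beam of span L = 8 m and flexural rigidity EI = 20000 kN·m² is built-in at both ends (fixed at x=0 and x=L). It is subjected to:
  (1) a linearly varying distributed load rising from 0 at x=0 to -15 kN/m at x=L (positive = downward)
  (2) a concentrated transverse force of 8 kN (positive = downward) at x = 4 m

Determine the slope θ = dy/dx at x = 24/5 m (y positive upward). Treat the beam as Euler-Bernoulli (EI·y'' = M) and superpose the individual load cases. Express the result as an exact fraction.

θ(24/5) = -28/78125 rad

Load 1 — triangular load w₀=-15 kN/m (0→w₀ over full span):
  θ_1 = -w₀(2x(L-x)(L-2x)(x+2L)+x²(L-x)²)/(120LEI) = -(-15)·(2·(24/5)·(8-(24/5))·(8-2·(24/5))·((24/5)+2·8)+(24/5)²·(8-(24/5))²)/(120·8·20000) = -48/78125 rad
Load 2 — point force P=8 kN at a=4 m (b=L-a=4):
  θ_2 = Pa²(L-x)(2bL-(3b+a)(L-x))/(2L³EI)  [x>a] = 8·4²·(8-(24/5))·(2·4·8-(3·4+4)·(8-(24/5)))/(2·8³·20000) = 4/15625 rad
Superposition: θ = Σ θ_i = -28/78125 rad ≈ -0.000358 rad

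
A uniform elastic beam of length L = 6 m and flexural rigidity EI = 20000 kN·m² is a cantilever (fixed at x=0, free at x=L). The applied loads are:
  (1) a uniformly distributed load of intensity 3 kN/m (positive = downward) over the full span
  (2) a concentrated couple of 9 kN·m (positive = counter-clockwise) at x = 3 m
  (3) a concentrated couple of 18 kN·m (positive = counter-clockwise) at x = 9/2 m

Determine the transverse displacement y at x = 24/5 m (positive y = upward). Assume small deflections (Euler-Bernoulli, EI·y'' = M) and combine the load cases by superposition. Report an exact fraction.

y(24/5) = -152523/50000000 m

Load 1 — uniform load w=3 kN/m over full span:
  y_1 = -wx²(x²-4Lx+6L²)/(24EI) = -3·(24/5)²·((24/5)²-4·6·(24/5)+6·6²)/(24·20000) = -6966/390625 m
Load 2 — applied couple M₀=9 kN·m at a=3 m (b=L-a=3):
  y_2 = M₀a(2x-a)/(2EI)  [x>a] = 9·3·(2·(24/5)-3)/(2·20000) = 891/200000 m
Load 3 — applied couple M₀=18 kN·m at a=9/2 m (b=L-a=3/2):
  y_3 = M₀a(2x-a)/(2EI)  [x>a] = 18·(9/2)·(2·(24/5)-(9/2))/(2·20000) = 4131/400000 m
Superposition: y = Σ y_i = -152523/50000000 m ≈ -0.003050 m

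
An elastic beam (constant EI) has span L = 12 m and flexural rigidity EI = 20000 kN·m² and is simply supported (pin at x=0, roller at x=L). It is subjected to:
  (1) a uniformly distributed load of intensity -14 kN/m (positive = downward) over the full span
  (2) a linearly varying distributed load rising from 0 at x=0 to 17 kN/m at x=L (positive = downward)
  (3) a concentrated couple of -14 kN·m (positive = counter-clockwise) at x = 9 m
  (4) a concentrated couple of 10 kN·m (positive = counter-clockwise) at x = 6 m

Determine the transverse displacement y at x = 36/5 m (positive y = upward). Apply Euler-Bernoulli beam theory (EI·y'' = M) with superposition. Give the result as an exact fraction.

Load 1 — uniform load w=-14 kN/m over full span:
  y_1 = -wx(L³-2Lx²+x³)/(24EI) = -(-14)·(36/5)·(12³-2·12·(36/5)²+(36/5)³)/(24·20000) = 70308/390625 m
Load 2 — triangular load w₀=17 kN/m (0→w₀ over full span):
  y_2 = -w₀x(7L⁴-10L²x²+3x⁴)/(360LEI) = -17·(36/5)·(7·12⁴-10·12²·(36/5)²+3·(36/5)⁴)/(360·12·20000) = -1086912/9765625 m
Load 3 — applied couple M₀=-14 kN·m at a=9 m (b=L-a=3):
  y_3 = (M₀x³/(6L)+C₁x)/EI  [x≤a] with C₁=M₀(3b²-L²)/(6L)=91/4 = ((-14)·(36/5)³/(6·12)+(91/4)·(36/5))/20000 = 11403/2500000 m
Load 4 — applied couple M₀=10 kN·m at a=6 m (b=L-a=6):
  y_4 = (M₀x³/(6L)-M₀(x-a)²/2+C₁x)/EI  [x>a] with C₁=M₀(3b²-L²)/(6L)=-5 = (10·(36/5)³/(6·12)-10·((36/5)-6)²/2+(-5)·(36/5))/20000 = 27/62500 m
Superposition: y = Σ y_i = 23025591/312500000 m ≈ 0.073682 m

y(36/5) = 23025591/312500000 m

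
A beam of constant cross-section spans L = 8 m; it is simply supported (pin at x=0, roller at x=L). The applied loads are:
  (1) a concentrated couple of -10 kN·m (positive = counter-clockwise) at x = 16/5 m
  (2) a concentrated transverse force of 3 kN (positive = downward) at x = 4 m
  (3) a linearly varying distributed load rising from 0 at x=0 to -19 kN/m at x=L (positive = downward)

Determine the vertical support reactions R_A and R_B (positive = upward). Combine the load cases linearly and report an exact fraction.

Load 1 — applied couple M₀=-10 kN·m at a=16/5 m (b=L-a=24/5):
  R_A = M₀/L = (-10)/8 = -5/4 kN
  R_B = -M₀/L = -(-10)/8 = 5/4 kN
Load 2 — point force P=3 kN at a=4 m (b=L-a=4):
  R_A = Pb/L = 3·4/8 = 3/2 kN
  R_B = Pa/L = 3·4/8 = 3/2 kN
Load 3 — triangular load w₀=-19 kN/m (0→w₀ over full span):
  R_A = w₀L/6 = (-19)·8/6 = -76/3 kN
  R_B = w₀L/3 = (-19)·8/3 = -152/3 kN
Superposition: R_A = -301/12 kN, R_B = -575/12 kN

R_A = -301/12 kN, R_B = -575/12 kN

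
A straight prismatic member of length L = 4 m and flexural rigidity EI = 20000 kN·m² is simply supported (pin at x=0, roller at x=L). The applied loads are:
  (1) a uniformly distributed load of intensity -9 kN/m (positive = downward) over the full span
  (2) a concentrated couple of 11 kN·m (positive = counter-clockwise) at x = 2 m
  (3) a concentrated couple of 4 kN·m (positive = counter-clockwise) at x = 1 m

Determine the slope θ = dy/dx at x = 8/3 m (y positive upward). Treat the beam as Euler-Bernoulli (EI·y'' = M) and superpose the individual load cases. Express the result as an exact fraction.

θ(8/3) = -11/18000 rad

Load 1 — uniform load w=-9 kN/m over full span:
  θ_1 = -w(L³-6Lx²+4x³)/(24EI) = -(-9)·(4³-6·4·(8/3)²+4·(8/3)³)/(24·20000) = -13/22500 rad
Load 2 — applied couple M₀=11 kN·m at a=2 m (b=L-a=2):
  θ_2 = (M₀x²/(2L)-M₀(x-a)+C₁)/EI  [x>a] with C₁=M₀(3b²-L²)/(6L)=-11/6 = (11·(8/3)²/(2·4)-11·((8/3)-2)+(-11/6))/20000 = 11/360000 rad
Load 3 — applied couple M₀=4 kN·m at a=1 m (b=L-a=3):
  θ_3 = (M₀x²/(2L)-M₀(x-a)+C₁)/EI  [x>a] with C₁=M₀(3b²-L²)/(6L)=11/6 = (4·(8/3)²/(2·4)-4·((8/3)-1)+(11/6))/20000 = -23/360000 rad
Superposition: θ = Σ θ_i = -11/18000 rad ≈ -0.000611 rad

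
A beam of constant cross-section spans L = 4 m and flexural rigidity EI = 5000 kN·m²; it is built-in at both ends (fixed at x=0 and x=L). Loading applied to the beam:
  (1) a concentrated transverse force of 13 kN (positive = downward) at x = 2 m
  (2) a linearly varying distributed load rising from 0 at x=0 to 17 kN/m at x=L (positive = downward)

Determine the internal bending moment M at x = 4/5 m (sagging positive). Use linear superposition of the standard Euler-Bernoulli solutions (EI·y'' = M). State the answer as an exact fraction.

Load 1 — point force P=13 kN at a=2 m (b=L-a=2):
  M_1 = Pb²(3a+b)x/L³ - Pab²/L²  [x≤a] = 13·2²·(3·2+2)·(4/5)/4³ - 13·2·2²/4² = -13/10 kN·m
Load 2 — triangular load w₀=17 kN/m (0→w₀ over full span):
  M_2 = 3w₀Lx/20 - w₀L²/30 - w₀x³/(6L) = 3·17·4·(4/5)/20 - 17·4²/30 - 17·(4/5)³/(6·4) = -476/375 kN·m
Superposition: M = Σ M_i = -1927/750 kN·m ≈ -2.569333 kN·m

M(4/5) = -1927/750 kN·m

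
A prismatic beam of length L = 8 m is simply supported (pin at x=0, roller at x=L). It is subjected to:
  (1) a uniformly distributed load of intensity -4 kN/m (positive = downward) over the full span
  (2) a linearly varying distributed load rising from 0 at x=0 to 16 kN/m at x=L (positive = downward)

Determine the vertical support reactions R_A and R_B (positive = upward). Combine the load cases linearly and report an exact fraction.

Load 1 — uniform load w=-4 kN/m over full span:
  R_A = wL/2 = (-4)·8/2 = -16 kN
  R_B = wL/2 = (-4)·8/2 = -16 kN
Load 2 — triangular load w₀=16 kN/m (0→w₀ over full span):
  R_A = w₀L/6 = 16·8/6 = 64/3 kN
  R_B = w₀L/3 = 16·8/3 = 128/3 kN
Superposition: R_A = 16/3 kN, R_B = 80/3 kN

R_A = 16/3 kN, R_B = 80/3 kN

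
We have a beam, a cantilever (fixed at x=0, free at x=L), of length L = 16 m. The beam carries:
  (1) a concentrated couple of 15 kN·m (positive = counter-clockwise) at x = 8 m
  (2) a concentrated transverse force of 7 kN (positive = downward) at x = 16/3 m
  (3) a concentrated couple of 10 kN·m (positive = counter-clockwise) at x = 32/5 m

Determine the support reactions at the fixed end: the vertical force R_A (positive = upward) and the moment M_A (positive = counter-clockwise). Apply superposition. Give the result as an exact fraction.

R_A = 7 kN, M_A = 37/3 kN·m

Load 1 — applied couple M₀=15 kN·m at a=8 m (b=L-a=8):
  R_A = 0 kN
  M_A = -M₀ = -15 kN·m
Load 2 — point force P=7 kN at a=16/3 m (b=L-a=32/3):
  R_A = P = 7 kN
  M_A = Pa = 7·(16/3) = 112/3 kN·m
Load 3 — applied couple M₀=10 kN·m at a=32/5 m (b=L-a=48/5):
  R_A = 0 kN
  M_A = -M₀ = -10 kN·m
Superposition: R_A = 7 kN, M_A = 37/3 kN·m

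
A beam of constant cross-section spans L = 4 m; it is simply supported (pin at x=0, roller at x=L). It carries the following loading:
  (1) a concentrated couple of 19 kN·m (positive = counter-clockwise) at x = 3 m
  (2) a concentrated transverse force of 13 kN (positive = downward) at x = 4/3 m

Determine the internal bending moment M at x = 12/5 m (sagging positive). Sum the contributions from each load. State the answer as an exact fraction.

Load 1 — applied couple M₀=19 kN·m at a=3 m (b=L-a=1):
  M_1 = M₀x/L  [x≤a] = 19·(12/5)/4 = 57/5 kN·m
Load 2 — point force P=13 kN at a=4/3 m (b=L-a=8/3):
  M_2 = Pa(L-x)/L  [x>a] = 13·(4/3)·(4-(12/5))/4 = 104/15 kN·m
Superposition: M = Σ M_i = 55/3 kN·m ≈ 18.333333 kN·m

M(12/5) = 55/3 kN·m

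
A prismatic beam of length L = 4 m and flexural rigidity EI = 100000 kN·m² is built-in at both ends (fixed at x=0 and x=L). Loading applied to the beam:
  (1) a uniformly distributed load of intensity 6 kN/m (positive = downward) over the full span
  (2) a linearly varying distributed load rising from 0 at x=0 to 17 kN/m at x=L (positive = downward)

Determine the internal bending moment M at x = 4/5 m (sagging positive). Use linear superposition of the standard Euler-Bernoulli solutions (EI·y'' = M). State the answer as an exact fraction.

M(4/5) = -596/375 kN·m

Load 1 — uniform load w=6 kN/m over full span:
  M_1 = wLx/2 - wL²/12 - wx²/2 = 6·4·(4/5)/2 - 6·4²/12 - 6·(4/5)²/2 = -8/25 kN·m
Load 2 — triangular load w₀=17 kN/m (0→w₀ over full span):
  M_2 = 3w₀Lx/20 - w₀L²/30 - w₀x³/(6L) = 3·17·4·(4/5)/20 - 17·4²/30 - 17·(4/5)³/(6·4) = -476/375 kN·m
Superposition: M = Σ M_i = -596/375 kN·m ≈ -1.589333 kN·m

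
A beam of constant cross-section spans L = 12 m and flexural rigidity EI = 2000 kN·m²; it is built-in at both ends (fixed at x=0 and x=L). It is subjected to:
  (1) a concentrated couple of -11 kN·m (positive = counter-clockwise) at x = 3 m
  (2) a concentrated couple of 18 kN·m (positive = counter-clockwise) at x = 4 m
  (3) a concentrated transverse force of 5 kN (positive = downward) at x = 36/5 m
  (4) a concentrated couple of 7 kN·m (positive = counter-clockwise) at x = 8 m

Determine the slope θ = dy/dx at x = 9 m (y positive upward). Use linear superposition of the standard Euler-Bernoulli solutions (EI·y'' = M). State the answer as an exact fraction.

θ(9) = 18419/3200000 rad

Load 1 — applied couple M₀=-11 kN·m at a=3 m (b=L-a=9):
  θ_1 = (R_Ax²/2 - M_Ax - M₀(x-a))/EI  [x>a] with R_A=-33/32, M_A=33/16 = ((-33/32)·9²/2 - (33/16)·9 - (-11)·(9-3))/2000 = 363/128000 rad
Load 2 — applied couple M₀=18 kN·m at a=4 m (b=L-a=8):
  θ_2 = (R_Ax²/2 - M_Ax - M₀(x-a))/EI  [x>a] with R_A=2, M_A=0 = (2·9²/2 - 0·9 - 18·(9-4))/2000 = -9/2000 rad
Load 3 — point force P=5 kN at a=36/5 m (b=L-a=24/5):
  θ_3 = Pa²(L-x)(2bL-(3b+a)(L-x))/(2L³EI)  [x>a] = 5·(36/5)²·(12-9)·(2·(24/5)·12-(3·(24/5)+(36/5))·(12-9))/(2·12³·2000) = 567/100000 rad
Load 4 — applied couple M₀=7 kN·m at a=8 m (b=L-a=4):
  θ_4 = (R_Ax²/2 - M_Ax - M₀(x-a))/EI  [x>a] with R_A=7/9, M_A=7/3 = ((7/9)·9²/2 - (7/3)·9 - 7·(9-8))/2000 = 7/4000 rad
Superposition: θ = Σ θ_i = 18419/3200000 rad ≈ 0.005756 rad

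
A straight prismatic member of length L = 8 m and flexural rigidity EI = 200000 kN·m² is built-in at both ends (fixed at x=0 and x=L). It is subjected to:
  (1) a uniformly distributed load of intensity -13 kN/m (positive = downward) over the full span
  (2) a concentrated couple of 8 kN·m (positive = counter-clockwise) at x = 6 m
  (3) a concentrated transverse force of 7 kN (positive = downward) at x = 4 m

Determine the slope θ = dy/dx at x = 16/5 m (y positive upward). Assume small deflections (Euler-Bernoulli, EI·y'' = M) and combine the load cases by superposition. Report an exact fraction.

Load 1 — uniform load w=-13 kN/m over full span:
  θ_1 = -wx(L-x)(L-2x)/(12EI) = -(-13)·(16/5)·(8-(16/5))·(8-2·(16/5))/(12·200000) = 52/390625 rad
Load 2 — applied couple M₀=8 kN·m at a=6 m (b=L-a=2):
  θ_2 = (R_Ax²/2 - M_Ax)/EI  [x≤a] with R_A=9/8, M_A=5/2 = ((9/8)·(16/5)²/2 - (5/2)·(16/5))/200000 = -7/625000 rad
Load 3 — point force P=7 kN at a=4 m (b=L-a=4):
  θ_3 = -Pb²x(2aL-(3a+b)x)/(2L³EI)  [x≤a] = -7·4²·(16/5)·(2·4·8-(3·4+4)·(16/5))/(2·8³·200000) = -7/312500 rad
Superposition: θ = Σ θ_i = 311/3125000 rad ≈ 0.000100 rad

θ(16/5) = 311/3125000 rad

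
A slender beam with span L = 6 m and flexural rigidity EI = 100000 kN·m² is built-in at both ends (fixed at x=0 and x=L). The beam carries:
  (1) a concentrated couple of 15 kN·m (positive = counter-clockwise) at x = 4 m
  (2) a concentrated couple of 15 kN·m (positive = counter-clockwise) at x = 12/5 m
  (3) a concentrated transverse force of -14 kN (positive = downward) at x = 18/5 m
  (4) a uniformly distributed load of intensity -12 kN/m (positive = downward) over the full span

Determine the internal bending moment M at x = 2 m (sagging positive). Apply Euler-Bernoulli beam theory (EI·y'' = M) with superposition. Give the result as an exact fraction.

M(2) = -2522/375 kN·m

Load 1 — applied couple M₀=15 kN·m at a=4 m (b=L-a=2):
  M_1 = R_Ax - M_A  [x≤a] with R_A=10/3, M_A=5 = (10/3)·2 - 5 = 5/3 kN·m
Load 2 — applied couple M₀=15 kN·m at a=12/5 m (b=L-a=18/5):
  M_2 = R_Ax - M_A  [x≤a] with R_A=18/5, M_A=9/5 = (18/5)·2 - (9/5) = 27/5 kN·m
Load 3 — point force P=-14 kN at a=18/5 m (b=L-a=12/5):
  M_3 = Pb²(3a+b)x/L³ - Pab²/L²  [x≤a] = (-14)·(12/5)²·(3·(18/5)+(12/5))·2/6³ - (-14)·(18/5)·(12/5)²/6² = -224/125 kN·m
Load 4 — uniform load w=-12 kN/m over full span:
  M_4 = wLx/2 - wL²/12 - wx²/2 = (-12)·6·2/2 - (-12)·6²/12 - (-12)·2²/2 = -12 kN·m
Superposition: M = Σ M_i = -2522/375 kN·m ≈ -6.725333 kN·m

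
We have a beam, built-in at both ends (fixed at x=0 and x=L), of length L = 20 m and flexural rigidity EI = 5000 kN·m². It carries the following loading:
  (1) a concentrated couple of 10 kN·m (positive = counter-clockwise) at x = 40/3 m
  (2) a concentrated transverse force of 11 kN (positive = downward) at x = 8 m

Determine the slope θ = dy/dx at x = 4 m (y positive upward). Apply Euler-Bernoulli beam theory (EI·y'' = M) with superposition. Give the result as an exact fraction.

θ(4) = -1214/78125 rad

Load 1 — applied couple M₀=10 kN·m at a=40/3 m (b=L-a=20/3):
  θ_1 = (R_Ax²/2 - M_Ax)/EI  [x≤a] with R_A=2/3, M_A=10/3 = ((2/3)·4²/2 - (10/3)·4)/5000 = -1/625 rad
Load 2 — point force P=11 kN at a=8 m (b=L-a=12):
  θ_2 = -Pb²x(2aL-(3a+b)x)/(2L³EI)  [x≤a] = -11·12²·4·(2·8·20-(3·8+12)·4)/(2·20³·5000) = -1089/78125 rad
Superposition: θ = Σ θ_i = -1214/78125 rad ≈ -0.015539 rad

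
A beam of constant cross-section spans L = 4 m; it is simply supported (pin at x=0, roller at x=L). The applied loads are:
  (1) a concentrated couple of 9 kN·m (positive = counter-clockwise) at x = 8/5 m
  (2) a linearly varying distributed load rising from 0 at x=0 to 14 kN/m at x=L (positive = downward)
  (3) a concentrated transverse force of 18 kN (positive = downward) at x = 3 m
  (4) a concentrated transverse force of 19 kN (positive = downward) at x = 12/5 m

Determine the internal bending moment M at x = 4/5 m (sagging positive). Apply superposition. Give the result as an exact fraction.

M(4/5) = 2331/125 kN·m

Load 1 — applied couple M₀=9 kN·m at a=8/5 m (b=L-a=12/5):
  M_1 = M₀x/L  [x≤a] = 9·(4/5)/4 = 9/5 kN·m
Load 2 — triangular load w₀=14 kN/m (0→w₀ over full span):
  M_2 = w₀Lx/6 - w₀x³/(6L) = 14·4·(4/5)/6 - 14·(4/5)³/(6·4) = 896/125 kN·m
Load 3 — point force P=18 kN at a=3 m (b=L-a=1):
  M_3 = Pbx/L  [x≤a] = 18·1·(4/5)/4 = 18/5 kN·m
Load 4 — point force P=19 kN at a=12/5 m (b=L-a=8/5):
  M_4 = Pbx/L  [x≤a] = 19·(8/5)·(4/5)/4 = 152/25 kN·m
Superposition: M = Σ M_i = 2331/125 kN·m ≈ 18.648000 kN·m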